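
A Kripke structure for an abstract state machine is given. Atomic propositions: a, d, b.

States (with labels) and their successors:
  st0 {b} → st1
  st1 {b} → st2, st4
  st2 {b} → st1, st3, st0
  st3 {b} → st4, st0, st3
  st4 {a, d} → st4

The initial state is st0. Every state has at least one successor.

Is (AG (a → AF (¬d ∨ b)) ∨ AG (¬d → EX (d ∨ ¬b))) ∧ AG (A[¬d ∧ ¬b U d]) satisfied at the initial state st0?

States satisfying a → AF (¬d ∨ b): {st0, st1, st2, st3}.
States satisfying AG (a → AF (¬d ∨ b)): ∅.
States satisfying ¬d → EX (d ∨ ¬b): {st1, st3, st4}.
States satisfying AG (¬d → EX (d ∨ ¬b)): {st4}.
States satisfying AG (a → AF (¬d ∨ b)) ∨ AG (¬d → EX (d ∨ ¬b)): {st4}.
States satisfying A[¬d ∧ ¬b U d]: {st4}.
States satisfying AG (A[¬d ∧ ¬b U d]): {st4}.
States satisfying (AG (a → AF (¬d ∨ b)) ∨ AG (¬d → EX (d ∨ ¬b))) ∧ AG (A[¬d ∧ ¬b U d]): {st4}.
st0 ∉ Sat((AG (a → AF (¬d ∨ b)) ∨ AG (¬d → EX (d ∨ ¬b))) ∧ AG (A[¬d ∧ ¬b U d])).

Violated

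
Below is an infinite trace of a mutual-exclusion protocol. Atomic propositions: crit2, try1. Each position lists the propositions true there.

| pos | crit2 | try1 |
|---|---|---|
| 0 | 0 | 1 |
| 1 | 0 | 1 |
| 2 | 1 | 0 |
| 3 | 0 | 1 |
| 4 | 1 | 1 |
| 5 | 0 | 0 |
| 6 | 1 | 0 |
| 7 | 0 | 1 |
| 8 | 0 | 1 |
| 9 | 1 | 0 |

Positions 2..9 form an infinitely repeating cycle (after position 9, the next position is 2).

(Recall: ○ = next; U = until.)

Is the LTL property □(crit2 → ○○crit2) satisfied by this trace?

crit2 → ○○crit2 must hold at every position from 0 onward. It fails at position 6, so □(crit2 → ○○crit2) is false.
Positions where crit2 holds: 2, 4, 6, 9.
Check ○○crit2 at each: 2→ok, 4→ok, 6→fails, 9→fails.

Violated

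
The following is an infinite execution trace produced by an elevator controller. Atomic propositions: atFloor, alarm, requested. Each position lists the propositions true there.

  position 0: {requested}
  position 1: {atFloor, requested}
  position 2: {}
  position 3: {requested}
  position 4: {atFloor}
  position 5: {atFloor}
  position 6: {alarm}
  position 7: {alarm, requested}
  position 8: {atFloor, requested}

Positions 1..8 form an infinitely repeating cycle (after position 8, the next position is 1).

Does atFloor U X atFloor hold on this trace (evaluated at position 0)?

Satisfied

Walking from position 0: X atFloor first holds at position 0, and atFloor holds at every earlier position along the way, so atFloor U X atFloor holds.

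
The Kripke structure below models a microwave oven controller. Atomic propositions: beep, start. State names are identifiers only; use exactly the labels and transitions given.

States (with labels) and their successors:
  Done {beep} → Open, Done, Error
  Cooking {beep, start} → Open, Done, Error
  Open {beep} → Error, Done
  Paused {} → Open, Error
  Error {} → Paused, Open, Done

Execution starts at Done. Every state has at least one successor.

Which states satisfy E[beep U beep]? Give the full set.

States satisfying beep: {Done, Cooking, Open}.
States satisfying E[beep U beep]: {Done, Cooking, Open}.

{Done, Cooking, Open}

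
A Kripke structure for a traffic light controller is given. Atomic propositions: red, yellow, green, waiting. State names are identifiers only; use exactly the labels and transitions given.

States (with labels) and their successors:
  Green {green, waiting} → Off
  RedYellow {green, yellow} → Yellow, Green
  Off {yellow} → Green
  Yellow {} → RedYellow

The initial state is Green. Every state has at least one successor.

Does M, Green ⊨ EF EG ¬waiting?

States satisfying EG ¬waiting: {RedYellow, Yellow}.
States satisfying EF EG ¬waiting: {RedYellow, Yellow}.
No suitable path/successor from Green witnesses the formula.
Green ∉ Sat(EF EG ¬waiting).

No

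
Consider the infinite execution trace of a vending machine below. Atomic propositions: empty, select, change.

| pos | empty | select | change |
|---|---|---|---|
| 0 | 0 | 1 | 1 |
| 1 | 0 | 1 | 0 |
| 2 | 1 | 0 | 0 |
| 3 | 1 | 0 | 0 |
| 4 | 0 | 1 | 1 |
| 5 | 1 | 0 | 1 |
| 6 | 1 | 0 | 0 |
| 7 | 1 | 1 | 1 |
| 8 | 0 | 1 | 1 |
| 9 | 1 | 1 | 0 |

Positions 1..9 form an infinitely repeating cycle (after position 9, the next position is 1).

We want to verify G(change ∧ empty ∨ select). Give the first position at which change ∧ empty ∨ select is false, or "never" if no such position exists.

2

Check change ∧ empty ∨ select at each position in order: 0 ✓, 1 ✓.
At position 2 the labels are {empty}, so change ∧ empty ∨ select is false there. This is the first violation.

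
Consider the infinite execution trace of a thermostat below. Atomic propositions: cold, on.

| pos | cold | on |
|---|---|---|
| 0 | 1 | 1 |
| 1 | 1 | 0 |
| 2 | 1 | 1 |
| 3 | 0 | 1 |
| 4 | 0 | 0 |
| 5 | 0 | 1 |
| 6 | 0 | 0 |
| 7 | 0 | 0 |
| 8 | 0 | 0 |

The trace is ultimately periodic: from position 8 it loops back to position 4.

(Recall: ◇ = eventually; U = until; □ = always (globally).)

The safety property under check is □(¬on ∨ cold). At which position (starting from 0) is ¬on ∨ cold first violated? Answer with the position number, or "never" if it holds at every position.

Check ¬on ∨ cold at each position in order: 0 ✓, 1 ✓, 2 ✓.
At position 3 the labels are {on}, so ¬on ∨ cold is false there. This is the first violation.

3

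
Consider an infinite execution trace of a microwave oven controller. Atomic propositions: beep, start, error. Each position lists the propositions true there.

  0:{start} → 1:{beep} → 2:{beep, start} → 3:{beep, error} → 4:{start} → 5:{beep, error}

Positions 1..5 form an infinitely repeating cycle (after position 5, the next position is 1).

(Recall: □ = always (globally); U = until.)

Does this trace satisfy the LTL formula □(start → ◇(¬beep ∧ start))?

Yes

start → ◇(¬beep ∧ start) holds at every position 0..5, and those are all positions ever visited, so □(start → ◇(¬beep ∧ start)) holds.
Positions where start holds: 0, 2, 4.
Check ◇(¬beep ∧ start) at each: 0→ok, 2→ok, 4→ok.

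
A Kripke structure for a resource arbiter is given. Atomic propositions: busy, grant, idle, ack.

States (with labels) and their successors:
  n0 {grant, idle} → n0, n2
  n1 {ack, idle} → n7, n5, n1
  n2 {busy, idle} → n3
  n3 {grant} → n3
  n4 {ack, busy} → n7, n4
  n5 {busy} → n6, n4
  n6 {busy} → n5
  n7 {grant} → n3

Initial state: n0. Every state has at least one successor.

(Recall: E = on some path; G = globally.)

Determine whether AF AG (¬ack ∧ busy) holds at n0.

States satisfying AG (¬ack ∧ busy): ∅.
States satisfying AF AG (¬ack ∧ busy): ∅.
There is a path from n0 along which AG (¬ack ∧ busy) never holds.
n0 ∉ Sat(AF AG (¬ack ∧ busy)).

Violated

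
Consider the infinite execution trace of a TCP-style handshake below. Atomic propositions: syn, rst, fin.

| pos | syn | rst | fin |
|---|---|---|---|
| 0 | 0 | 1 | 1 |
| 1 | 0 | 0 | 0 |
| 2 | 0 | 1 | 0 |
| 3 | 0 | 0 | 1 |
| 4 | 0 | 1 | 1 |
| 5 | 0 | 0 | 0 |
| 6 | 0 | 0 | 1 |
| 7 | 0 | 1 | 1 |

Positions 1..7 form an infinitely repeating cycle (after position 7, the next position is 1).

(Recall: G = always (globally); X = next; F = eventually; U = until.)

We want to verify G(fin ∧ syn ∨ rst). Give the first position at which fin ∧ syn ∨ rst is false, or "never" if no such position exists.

1

Check fin ∧ syn ∨ rst at each position in order: 0 ✓.
At position 1 the labels are {}, so fin ∧ syn ∨ rst is false there. This is the first violation.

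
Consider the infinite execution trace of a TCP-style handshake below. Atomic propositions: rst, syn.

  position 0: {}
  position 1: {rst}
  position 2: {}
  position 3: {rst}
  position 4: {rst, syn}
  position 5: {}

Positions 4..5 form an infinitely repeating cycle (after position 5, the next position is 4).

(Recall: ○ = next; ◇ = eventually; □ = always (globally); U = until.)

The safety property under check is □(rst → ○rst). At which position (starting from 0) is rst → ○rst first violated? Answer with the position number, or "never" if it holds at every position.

1

Check rst → ○rst at each position in order: 0 ✓.
At position 1 the labels are {rst} and the next position 2 has {}, so rst → ○rst is false there. This is the first violation.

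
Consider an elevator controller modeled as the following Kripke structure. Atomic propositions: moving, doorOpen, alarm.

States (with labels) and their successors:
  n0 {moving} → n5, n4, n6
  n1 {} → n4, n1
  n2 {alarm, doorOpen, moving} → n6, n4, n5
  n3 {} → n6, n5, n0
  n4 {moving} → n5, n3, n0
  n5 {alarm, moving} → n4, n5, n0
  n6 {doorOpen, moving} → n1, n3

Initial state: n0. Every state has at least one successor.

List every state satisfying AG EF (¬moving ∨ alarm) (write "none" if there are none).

States satisfying EF (¬moving ∨ alarm): {n0, n1, n2, n3, n4, n5, n6}.
States satisfying AG EF (¬moving ∨ alarm): {n0, n1, n2, n3, n4, n5, n6}.

{n0, n1, n2, n3, n4, n5, n6}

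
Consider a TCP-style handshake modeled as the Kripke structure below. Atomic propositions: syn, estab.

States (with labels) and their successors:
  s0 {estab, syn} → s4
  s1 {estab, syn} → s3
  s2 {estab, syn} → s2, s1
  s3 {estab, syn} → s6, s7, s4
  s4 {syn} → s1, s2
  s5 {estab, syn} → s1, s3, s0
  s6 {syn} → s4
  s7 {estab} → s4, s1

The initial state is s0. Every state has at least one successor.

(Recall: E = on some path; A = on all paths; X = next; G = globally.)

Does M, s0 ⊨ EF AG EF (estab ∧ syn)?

States satisfying AG EF (estab ∧ syn): {s0, s1, s2, s3, s4, s5, s6, s7}.
States satisfying EF AG EF (estab ∧ syn): {s0, s1, s2, s3, s4, s5, s6, s7}.
Some path from s0 reaches a state where AG EF (estab ∧ syn) holds.
s0 ∈ Sat(EF AG EF (estab ∧ syn)).

Holds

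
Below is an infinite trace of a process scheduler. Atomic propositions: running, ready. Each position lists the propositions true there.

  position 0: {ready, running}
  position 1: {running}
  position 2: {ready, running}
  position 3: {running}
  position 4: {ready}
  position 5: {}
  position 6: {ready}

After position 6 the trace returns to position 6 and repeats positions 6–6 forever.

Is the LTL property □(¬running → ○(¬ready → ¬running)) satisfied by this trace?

Holds

¬running → ○(¬ready → ¬running) holds at every position 0..6, and those are all positions ever visited, so □(¬running → ○(¬ready → ¬running)) holds.
Positions where ¬running holds: 4, 5, 6.
Check ○(¬ready → ¬running) at each: 4→ok, 5→ok, 6→ok.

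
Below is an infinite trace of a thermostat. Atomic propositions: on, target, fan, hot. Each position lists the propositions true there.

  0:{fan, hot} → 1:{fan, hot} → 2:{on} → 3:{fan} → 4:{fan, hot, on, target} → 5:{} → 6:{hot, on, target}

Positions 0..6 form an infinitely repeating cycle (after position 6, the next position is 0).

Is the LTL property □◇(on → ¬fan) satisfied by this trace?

Holds

◇(on → ¬fan) holds at every position 0..6, and those are all positions ever visited, so □◇(on → ¬fan) holds.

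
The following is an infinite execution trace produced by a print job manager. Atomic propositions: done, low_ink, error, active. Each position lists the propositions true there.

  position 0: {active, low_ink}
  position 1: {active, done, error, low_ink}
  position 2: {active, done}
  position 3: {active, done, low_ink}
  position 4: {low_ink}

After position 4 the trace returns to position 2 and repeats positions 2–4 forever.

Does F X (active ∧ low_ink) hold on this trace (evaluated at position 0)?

X (active ∧ low_ink) holds at position 0, which is reachable from 0, so F X (active ∧ low_ink) holds.

Holds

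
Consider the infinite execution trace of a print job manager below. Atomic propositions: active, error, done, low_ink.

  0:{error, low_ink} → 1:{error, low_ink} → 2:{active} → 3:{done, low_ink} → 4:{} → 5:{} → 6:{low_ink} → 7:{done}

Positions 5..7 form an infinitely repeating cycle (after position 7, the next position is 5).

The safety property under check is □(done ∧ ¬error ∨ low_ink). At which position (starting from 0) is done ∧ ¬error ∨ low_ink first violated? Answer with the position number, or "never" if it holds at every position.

Check done ∧ ¬error ∨ low_ink at each position in order: 0 ✓, 1 ✓.
At position 2 the labels are {active}, so done ∧ ¬error ∨ low_ink is false there. This is the first violation.

2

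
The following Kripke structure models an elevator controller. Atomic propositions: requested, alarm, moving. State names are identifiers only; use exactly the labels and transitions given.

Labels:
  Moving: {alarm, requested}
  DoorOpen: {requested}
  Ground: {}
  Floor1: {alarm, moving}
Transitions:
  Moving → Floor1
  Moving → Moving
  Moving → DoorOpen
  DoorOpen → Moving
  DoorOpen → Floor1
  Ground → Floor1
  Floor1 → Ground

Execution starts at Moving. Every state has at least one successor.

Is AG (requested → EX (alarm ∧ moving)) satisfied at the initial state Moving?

States satisfying requested → EX (alarm ∧ moving): {Moving, DoorOpen, Ground, Floor1}.
States satisfying AG (requested → EX (alarm ∧ moving)): {Moving, DoorOpen, Ground, Floor1}.
Every state reachable from Moving satisfies requested → EX (alarm ∧ moving).
Moving ∈ Sat(AG (requested → EX (alarm ∧ moving))).

Satisfied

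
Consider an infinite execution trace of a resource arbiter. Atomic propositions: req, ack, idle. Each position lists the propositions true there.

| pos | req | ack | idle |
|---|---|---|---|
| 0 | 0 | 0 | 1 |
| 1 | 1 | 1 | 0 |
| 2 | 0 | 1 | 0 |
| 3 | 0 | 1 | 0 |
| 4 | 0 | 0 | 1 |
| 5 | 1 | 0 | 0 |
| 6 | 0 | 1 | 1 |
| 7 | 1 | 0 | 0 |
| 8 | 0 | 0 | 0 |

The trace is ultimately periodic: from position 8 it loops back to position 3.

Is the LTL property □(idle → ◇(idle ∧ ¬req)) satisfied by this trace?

Holds

idle → ◇(idle ∧ ¬req) holds at every position 0..8, and those are all positions ever visited, so □(idle → ◇(idle ∧ ¬req)) holds.
Positions where idle holds: 0, 4, 6.
Check ◇(idle ∧ ¬req) at each: 0→ok, 4→ok, 6→ok.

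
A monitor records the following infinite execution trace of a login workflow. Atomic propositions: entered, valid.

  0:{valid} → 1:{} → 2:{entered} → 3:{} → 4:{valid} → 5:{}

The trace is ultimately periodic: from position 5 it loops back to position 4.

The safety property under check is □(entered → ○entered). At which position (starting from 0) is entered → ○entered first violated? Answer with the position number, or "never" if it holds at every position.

2

Check entered → ○entered at each position in order: 0 ✓, 1 ✓.
At position 2 the labels are {entered} and the next position 3 has {}, so entered → ○entered is false there. This is the first violation.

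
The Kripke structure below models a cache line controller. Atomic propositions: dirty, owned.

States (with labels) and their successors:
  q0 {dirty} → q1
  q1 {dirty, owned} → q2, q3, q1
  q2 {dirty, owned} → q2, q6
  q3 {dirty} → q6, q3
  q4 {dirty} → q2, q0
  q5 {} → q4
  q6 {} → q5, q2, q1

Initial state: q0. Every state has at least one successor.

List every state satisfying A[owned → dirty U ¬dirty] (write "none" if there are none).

States satisfying owned → dirty: {q0, q1, q2, q3, q4, q5, q6}.
States satisfying ¬dirty: {q5, q6}.
States satisfying A[owned → dirty U ¬dirty]: {q5, q6}.

{q5, q6}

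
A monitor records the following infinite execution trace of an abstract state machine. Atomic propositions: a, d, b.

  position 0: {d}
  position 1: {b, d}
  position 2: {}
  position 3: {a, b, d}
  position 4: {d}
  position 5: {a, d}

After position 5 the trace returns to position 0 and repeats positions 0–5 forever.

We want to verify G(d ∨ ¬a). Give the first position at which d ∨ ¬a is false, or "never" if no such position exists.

never

d ∨ ¬a holds at every position 0..5, and those are all the positions the trace ever visits, so the invariant G(d ∨ ¬a) is never violated.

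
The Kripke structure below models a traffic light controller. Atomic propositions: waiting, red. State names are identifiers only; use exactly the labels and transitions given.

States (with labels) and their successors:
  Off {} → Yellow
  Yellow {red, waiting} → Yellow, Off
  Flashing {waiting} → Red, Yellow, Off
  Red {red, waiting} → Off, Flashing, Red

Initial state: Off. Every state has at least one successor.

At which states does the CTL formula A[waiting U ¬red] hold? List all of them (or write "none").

{Off, Flashing}

States satisfying waiting: {Yellow, Flashing, Red}.
States satisfying ¬red: {Off, Flashing}.
States satisfying A[waiting U ¬red]: {Off, Flashing}.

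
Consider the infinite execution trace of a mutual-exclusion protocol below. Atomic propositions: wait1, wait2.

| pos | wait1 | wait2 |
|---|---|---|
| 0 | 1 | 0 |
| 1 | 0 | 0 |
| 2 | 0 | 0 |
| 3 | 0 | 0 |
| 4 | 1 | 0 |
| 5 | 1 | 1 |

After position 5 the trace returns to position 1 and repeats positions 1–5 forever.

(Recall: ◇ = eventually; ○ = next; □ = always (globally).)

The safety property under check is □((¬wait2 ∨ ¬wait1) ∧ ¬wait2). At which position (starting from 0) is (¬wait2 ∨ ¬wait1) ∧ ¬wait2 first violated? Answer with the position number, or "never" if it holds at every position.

Check (¬wait2 ∨ ¬wait1) ∧ ¬wait2 at each position in order: 0 ✓, 1 ✓, 2 ✓, 3 ✓, 4 ✓.
At position 5 the labels are {wait1, wait2}, so (¬wait2 ∨ ¬wait1) ∧ ¬wait2 is false there. This is the first violation.

5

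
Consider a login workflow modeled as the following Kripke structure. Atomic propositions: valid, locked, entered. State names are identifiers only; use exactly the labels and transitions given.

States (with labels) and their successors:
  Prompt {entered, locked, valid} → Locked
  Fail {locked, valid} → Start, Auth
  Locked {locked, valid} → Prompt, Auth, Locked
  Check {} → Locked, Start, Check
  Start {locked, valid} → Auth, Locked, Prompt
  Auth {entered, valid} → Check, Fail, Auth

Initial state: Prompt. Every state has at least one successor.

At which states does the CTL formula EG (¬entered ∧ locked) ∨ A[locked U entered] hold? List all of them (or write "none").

{Prompt, Fail, Locked, Start, Auth}

States satisfying ¬entered ∧ locked: {Fail, Locked, Start}.
States satisfying EG (¬entered ∧ locked): {Fail, Locked, Start}.
States satisfying locked: {Prompt, Fail, Locked, Start}.
States satisfying entered: {Prompt, Auth}.
States satisfying A[locked U entered]: {Prompt, Auth}.
States satisfying EG (¬entered ∧ locked) ∨ A[locked U entered]: {Prompt, Fail, Locked, Start, Auth}.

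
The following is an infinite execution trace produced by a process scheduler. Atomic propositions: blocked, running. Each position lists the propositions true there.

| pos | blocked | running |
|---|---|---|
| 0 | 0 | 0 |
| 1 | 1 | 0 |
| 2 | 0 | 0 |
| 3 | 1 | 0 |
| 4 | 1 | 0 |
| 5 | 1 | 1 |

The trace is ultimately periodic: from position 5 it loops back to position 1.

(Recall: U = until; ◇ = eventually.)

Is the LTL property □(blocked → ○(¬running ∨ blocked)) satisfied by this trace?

blocked → ○(¬running ∨ blocked) holds at every position 0..5, and those are all positions ever visited, so □(blocked → ○(¬running ∨ blocked)) holds.
Positions where blocked holds: 1, 3, 4, 5.
Check ○(¬running ∨ blocked) at each: 1→ok, 3→ok, 4→ok, 5→ok.

Yes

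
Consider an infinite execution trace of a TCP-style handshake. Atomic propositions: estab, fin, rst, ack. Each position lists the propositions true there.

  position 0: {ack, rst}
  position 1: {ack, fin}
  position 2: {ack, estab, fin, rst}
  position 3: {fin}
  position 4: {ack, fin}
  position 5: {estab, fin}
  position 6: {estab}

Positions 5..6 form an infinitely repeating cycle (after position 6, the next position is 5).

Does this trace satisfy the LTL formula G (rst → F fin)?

Satisfied

rst → F fin holds at every position 0..6, and those are all positions ever visited, so G (rst → F fin) holds.
Positions where rst holds: 0, 2.
Check F fin at each: 0→ok, 2→ok.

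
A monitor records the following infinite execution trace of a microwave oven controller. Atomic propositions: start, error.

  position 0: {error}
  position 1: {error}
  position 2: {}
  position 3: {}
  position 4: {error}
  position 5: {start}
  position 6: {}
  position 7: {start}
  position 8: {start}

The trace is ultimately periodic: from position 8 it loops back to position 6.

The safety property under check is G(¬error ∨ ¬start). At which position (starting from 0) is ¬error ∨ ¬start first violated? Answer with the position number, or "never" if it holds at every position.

never

¬error ∨ ¬start holds at every position 0..8, and those are all the positions the trace ever visits, so the invariant G(¬error ∨ ¬start) is never violated.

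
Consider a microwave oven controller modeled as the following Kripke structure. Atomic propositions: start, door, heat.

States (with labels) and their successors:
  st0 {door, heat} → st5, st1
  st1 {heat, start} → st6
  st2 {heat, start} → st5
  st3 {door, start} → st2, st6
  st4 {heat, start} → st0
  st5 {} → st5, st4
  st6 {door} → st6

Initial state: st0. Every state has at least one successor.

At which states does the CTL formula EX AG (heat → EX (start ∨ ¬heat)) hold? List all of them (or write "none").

{st0, st1, st3, st6}

States satisfying AG (heat → EX (start ∨ ¬heat)): {st1, st6}.
States satisfying EX AG (heat → EX (start ∨ ¬heat)): {st0, st1, st3, st6}.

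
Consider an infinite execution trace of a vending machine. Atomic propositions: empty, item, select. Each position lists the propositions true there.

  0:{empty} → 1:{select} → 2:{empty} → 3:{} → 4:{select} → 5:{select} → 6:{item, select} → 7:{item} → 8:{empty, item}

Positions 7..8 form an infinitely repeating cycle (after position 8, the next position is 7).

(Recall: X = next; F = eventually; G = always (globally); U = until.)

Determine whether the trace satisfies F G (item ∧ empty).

G (item ∧ empty) is false at every position 0..8, so it never becomes true and F G (item ∧ empty) fails.

No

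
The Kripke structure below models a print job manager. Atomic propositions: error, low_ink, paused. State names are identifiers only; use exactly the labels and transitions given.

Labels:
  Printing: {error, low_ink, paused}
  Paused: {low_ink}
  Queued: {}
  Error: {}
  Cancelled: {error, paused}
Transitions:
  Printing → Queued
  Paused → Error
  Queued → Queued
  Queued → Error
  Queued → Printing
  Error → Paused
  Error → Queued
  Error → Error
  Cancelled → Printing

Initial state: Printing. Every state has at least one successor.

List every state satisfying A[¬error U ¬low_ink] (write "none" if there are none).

{Paused, Queued, Error, Cancelled}

States satisfying ¬error: {Paused, Queued, Error}.
States satisfying ¬low_ink: {Queued, Error, Cancelled}.
States satisfying A[¬error U ¬low_ink]: {Paused, Queued, Error, Cancelled}.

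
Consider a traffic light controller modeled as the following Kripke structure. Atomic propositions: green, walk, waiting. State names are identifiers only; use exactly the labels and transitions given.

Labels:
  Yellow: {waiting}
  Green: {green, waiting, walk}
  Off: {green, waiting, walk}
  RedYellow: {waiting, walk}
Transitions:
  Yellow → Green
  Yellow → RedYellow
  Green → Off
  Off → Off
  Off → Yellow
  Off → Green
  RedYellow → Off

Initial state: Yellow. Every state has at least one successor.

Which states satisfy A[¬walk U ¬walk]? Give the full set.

{Yellow}

States satisfying ¬walk: {Yellow}.
States satisfying A[¬walk U ¬walk]: {Yellow}.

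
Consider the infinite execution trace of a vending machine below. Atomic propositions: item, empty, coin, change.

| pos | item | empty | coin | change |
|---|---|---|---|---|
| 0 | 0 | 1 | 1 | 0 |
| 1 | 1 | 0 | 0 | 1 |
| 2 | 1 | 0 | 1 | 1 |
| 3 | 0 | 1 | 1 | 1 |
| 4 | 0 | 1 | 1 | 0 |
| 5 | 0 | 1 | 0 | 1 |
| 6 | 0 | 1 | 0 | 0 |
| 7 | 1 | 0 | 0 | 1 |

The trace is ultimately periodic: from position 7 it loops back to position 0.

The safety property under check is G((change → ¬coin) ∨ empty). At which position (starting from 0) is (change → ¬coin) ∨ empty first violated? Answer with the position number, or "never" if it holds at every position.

Check (change → ¬coin) ∨ empty at each position in order: 0 ✓, 1 ✓.
At position 2 the labels are {change, coin, item}, so (change → ¬coin) ∨ empty is false there. This is the first violation.

2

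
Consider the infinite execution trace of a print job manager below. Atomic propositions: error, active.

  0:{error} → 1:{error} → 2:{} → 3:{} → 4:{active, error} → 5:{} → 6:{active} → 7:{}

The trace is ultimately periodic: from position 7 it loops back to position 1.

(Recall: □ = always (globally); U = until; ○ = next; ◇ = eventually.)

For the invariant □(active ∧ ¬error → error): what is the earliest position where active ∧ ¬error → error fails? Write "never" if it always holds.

Check active ∧ ¬error → error at each position in order: 0 ✓, 1 ✓, 2 ✓, 3 ✓, 4 ✓, 5 ✓.
At position 6 the labels are {active}, so active ∧ ¬error → error is false there. This is the first violation.

6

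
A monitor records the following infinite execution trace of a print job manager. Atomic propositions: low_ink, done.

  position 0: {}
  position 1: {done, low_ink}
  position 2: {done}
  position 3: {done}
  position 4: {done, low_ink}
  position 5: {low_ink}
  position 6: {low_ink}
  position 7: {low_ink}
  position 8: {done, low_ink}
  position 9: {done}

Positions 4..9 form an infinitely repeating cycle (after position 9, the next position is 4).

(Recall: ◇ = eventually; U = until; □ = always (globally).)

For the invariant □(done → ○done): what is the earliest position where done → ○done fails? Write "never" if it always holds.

4

Check done → ○done at each position in order: 0 ✓, 1 ✓, 2 ✓, 3 ✓.
At position 4 the labels are {done, low_ink} and the next position 5 has {low_ink}, so done → ○done is false there. This is the first violation.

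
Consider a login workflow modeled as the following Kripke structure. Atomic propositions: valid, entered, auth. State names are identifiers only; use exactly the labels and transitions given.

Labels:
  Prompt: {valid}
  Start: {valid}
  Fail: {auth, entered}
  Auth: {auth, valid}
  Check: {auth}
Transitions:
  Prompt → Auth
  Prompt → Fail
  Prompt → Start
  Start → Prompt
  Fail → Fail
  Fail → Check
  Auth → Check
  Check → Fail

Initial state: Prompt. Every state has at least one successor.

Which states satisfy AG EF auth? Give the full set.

States satisfying EF auth: {Prompt, Start, Fail, Auth, Check}.
States satisfying AG EF auth: {Prompt, Start, Fail, Auth, Check}.

{Prompt, Start, Fail, Auth, Check}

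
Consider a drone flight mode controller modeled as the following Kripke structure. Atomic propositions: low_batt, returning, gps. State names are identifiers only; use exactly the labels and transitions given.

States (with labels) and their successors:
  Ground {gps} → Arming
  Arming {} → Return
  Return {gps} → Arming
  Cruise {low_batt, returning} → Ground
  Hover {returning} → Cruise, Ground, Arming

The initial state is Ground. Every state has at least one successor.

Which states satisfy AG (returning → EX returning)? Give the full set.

{Ground, Arming, Return}

States satisfying returning → EX returning: {Ground, Arming, Return, Hover}.
States satisfying AG (returning → EX returning): {Ground, Arming, Return}.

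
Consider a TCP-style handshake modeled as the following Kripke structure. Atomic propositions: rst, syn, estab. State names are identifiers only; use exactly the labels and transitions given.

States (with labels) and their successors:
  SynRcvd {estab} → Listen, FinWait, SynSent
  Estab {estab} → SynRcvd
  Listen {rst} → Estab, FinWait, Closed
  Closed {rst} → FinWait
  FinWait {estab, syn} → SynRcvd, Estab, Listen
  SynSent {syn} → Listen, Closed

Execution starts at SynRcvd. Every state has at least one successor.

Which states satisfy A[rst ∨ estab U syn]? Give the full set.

States satisfying rst ∨ estab: {SynRcvd, Estab, Listen, Closed, FinWait}.
States satisfying syn: {FinWait, SynSent}.
States satisfying A[rst ∨ estab U syn]: {Closed, FinWait, SynSent}.

{Closed, FinWait, SynSent}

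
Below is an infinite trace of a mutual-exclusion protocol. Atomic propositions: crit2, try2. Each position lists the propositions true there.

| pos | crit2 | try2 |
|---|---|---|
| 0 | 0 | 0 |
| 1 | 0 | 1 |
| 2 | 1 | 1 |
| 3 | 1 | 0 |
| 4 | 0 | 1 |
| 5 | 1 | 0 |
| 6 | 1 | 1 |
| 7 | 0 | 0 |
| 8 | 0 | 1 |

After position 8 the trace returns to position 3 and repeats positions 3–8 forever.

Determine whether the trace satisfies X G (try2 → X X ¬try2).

Does not hold

The position after 0 is 1; G (try2 → X X ¬try2) is false there.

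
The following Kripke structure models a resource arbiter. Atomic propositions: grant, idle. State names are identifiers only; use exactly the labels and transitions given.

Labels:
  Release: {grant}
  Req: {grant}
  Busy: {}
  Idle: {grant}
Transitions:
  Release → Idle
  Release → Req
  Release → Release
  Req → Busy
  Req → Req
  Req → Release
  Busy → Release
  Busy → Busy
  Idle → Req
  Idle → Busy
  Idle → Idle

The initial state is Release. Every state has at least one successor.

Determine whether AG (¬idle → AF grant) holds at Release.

No

States satisfying ¬idle → AF grant: {Release, Req, Idle}.
States satisfying AG (¬idle → AF grant): ∅.
Busy is reachable from Release and violates ¬idle → AF grant, so AG fails at Release.
Release ∉ Sat(AG (¬idle → AF grant)).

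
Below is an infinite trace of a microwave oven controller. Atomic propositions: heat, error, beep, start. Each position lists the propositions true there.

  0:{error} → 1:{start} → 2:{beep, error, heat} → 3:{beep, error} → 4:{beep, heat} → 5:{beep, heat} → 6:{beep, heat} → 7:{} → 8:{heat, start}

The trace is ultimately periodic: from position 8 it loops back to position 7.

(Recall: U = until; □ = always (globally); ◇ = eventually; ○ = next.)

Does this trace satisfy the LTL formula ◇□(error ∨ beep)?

No

□(error ∨ beep) is false at every position 0..8, so it never becomes true and ◇□(error ∨ beep) fails.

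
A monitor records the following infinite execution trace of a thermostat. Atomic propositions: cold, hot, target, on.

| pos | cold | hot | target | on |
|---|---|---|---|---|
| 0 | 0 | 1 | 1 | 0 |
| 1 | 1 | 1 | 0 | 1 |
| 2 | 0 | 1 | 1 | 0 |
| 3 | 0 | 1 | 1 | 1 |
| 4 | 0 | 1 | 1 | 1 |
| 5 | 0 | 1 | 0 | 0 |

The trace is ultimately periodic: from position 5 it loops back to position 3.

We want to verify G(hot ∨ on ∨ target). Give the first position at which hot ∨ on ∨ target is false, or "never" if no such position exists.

hot ∨ on ∨ target holds at every position 0..5, and those are all the positions the trace ever visits, so the invariant G(hot ∨ on ∨ target) is never violated.

never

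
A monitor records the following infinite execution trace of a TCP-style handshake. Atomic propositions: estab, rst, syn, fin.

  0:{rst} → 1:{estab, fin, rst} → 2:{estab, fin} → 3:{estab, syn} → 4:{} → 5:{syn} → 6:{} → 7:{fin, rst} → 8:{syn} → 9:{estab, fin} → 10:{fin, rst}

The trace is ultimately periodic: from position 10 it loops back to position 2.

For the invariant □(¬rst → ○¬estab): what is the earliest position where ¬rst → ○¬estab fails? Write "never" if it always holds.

2

Check ¬rst → ○¬estab at each position in order: 0 ✓, 1 ✓.
At position 2 the labels are {estab, fin} and the next position 3 has {estab, syn}, so ¬rst → ○¬estab is false there. This is the first violation.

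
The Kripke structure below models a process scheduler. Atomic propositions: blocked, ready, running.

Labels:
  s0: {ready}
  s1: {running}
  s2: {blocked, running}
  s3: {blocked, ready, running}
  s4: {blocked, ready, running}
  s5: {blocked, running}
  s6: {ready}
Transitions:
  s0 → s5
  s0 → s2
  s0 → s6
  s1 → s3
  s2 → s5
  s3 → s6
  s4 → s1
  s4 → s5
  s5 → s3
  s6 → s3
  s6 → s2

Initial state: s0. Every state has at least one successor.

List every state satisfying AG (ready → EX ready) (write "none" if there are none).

{s0, s1, s2, s3, s5, s6}

States satisfying ready → EX ready: {s0, s1, s2, s3, s5, s6}.
States satisfying AG (ready → EX ready): {s0, s1, s2, s3, s5, s6}.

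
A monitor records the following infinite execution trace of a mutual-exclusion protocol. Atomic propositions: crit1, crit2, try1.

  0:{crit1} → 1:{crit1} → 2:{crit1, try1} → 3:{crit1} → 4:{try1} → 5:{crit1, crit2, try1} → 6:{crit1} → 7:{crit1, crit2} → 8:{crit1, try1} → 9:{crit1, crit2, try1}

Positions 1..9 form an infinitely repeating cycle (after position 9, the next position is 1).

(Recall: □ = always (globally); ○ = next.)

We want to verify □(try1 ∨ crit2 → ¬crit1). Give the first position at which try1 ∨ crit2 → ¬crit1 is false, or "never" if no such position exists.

2

Check try1 ∨ crit2 → ¬crit1 at each position in order: 0 ✓, 1 ✓.
At position 2 the labels are {crit1, try1}, so try1 ∨ crit2 → ¬crit1 is false there. This is the first violation.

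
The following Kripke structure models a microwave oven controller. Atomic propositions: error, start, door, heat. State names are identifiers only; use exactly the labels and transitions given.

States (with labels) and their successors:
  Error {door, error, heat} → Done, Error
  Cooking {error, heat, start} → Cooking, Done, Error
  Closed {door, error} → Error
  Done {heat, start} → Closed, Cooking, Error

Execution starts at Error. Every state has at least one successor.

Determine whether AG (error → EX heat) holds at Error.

States satisfying error → EX heat: {Error, Cooking, Closed, Done}.
States satisfying AG (error → EX heat): {Error, Cooking, Closed, Done}.
Every state reachable from Error satisfies error → EX heat.
Error ∈ Sat(AG (error → EX heat)).

Satisfied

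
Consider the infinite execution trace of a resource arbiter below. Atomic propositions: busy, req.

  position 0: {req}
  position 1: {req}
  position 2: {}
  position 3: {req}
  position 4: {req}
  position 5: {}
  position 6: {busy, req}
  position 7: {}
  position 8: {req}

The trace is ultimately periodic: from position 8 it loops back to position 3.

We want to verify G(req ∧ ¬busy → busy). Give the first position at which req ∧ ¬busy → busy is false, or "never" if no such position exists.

At position 0 the labels are {req}, so req ∧ ¬busy → busy is false there. This is the first violation.

0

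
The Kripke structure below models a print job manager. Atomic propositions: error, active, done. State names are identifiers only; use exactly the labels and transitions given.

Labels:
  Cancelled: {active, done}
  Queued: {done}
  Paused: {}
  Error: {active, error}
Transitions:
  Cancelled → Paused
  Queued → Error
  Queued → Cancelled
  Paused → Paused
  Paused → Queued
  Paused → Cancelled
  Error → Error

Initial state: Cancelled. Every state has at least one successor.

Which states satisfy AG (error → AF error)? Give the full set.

{Cancelled, Queued, Paused, Error}

States satisfying error → AF error: {Cancelled, Queued, Paused, Error}.
States satisfying AG (error → AF error): {Cancelled, Queued, Paused, Error}.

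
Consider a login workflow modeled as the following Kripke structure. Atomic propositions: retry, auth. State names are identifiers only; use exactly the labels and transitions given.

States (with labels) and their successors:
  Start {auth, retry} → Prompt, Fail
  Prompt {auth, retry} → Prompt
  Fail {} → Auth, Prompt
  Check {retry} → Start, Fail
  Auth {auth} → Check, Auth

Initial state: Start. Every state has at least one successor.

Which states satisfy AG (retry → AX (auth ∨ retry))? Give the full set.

States satisfying retry → AX (auth ∨ retry): {Prompt, Fail, Auth}.
States satisfying AG (retry → AX (auth ∨ retry)): {Prompt}.

{Prompt}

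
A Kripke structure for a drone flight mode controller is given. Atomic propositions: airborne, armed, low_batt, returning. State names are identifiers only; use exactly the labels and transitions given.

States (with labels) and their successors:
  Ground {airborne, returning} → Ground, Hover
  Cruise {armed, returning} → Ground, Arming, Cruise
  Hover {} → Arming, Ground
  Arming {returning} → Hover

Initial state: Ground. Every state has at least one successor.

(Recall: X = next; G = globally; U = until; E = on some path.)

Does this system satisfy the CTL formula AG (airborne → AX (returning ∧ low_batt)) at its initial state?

States satisfying airborne → AX (returning ∧ low_batt): {Cruise, Hover, Arming}.
States satisfying AG (airborne → AX (returning ∧ low_batt)): ∅.
Ground is reachable from Ground and violates airborne → AX (returning ∧ low_batt), so AG fails at Ground.
Ground ∉ Sat(AG (airborne → AX (returning ∧ low_batt))).

No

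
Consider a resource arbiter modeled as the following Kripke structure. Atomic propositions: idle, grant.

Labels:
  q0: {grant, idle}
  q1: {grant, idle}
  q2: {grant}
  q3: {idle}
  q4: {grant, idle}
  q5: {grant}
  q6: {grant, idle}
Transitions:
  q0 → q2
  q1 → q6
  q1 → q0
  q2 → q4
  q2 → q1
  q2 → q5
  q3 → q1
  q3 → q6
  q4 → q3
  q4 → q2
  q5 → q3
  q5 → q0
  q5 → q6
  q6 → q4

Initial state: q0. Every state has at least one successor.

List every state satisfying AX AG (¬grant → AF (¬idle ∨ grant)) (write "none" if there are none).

{q0, q1, q2, q3, q4, q5, q6}

States satisfying AG (¬grant → AF (¬idle ∨ grant)): {q0, q1, q2, q3, q4, q5, q6}.
States satisfying AX AG (¬grant → AF (¬idle ∨ grant)): {q0, q1, q2, q3, q4, q5, q6}.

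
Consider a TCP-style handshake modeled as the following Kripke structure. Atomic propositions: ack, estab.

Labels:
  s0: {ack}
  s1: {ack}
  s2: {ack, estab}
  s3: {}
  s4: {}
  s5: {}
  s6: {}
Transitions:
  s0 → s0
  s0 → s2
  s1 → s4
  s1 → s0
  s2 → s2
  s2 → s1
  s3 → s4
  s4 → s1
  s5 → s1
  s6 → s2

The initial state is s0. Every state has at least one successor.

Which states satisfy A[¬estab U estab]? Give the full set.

{s2, s6}

States satisfying ¬estab: {s0, s1, s3, s4, s5, s6}.
States satisfying estab: {s2}.
States satisfying A[¬estab U estab]: {s2, s6}.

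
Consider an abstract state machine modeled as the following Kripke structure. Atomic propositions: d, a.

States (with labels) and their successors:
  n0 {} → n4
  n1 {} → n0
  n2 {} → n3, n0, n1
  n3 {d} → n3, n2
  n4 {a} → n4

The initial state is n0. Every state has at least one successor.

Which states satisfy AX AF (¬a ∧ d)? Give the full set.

none

States satisfying AF (¬a ∧ d): {n3}.
States satisfying AX AF (¬a ∧ d): ∅.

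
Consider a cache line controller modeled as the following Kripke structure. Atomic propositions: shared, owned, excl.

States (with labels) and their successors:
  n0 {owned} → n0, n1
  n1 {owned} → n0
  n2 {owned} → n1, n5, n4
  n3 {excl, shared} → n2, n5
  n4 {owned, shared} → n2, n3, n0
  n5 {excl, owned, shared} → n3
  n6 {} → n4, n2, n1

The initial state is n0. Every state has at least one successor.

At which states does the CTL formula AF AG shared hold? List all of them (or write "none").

none

States satisfying AG shared: ∅.
States satisfying AF AG shared: ∅.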